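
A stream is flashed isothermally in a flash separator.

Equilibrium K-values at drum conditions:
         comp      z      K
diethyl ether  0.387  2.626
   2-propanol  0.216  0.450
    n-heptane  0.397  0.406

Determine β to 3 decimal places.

β = 0.292

Let β = V/F and solve Σ zᵢ(Kᵢ−1)/(1+β(Kᵢ−1)) = 0.
Feasibility: ΣzᵢKᵢ = 1.275, Σzᵢ/Kᵢ = 1.605 — both > 1, two phases present.
Newton iteration, β⁰ = 0.44:
  β = 0.440: g = -0.1092, g' = -0.718 → β = 0.288
  β = 0.288: g = 0.0029, g' = -0.771 → β = 0.292
Converged at β = 0.292.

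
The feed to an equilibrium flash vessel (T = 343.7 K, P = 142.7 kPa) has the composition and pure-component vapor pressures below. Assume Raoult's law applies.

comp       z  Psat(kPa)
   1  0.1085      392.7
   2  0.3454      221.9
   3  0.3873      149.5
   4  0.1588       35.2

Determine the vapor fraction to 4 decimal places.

ψ = 0.6771

Raoult's law: Kᵢ = Pᵢˢᵃᵗ/P = Pᵢˢᵃᵗ/142.7.
  K_1 = 392.7/142.7 = 2.751927, K_2 = 221.9/142.7 = 1.555011, K_3 = 149.5/142.7 = 1.047652, K_4 = 35.2/142.7 = 0.246671
Iterate (Newton) starting at ψ = 0.33:
  ψ = 0.3300: g = 0.14144, g' = -0.3702 → ψ = 0.7121
  ψ = 0.7121: g = -0.01823, g' = -0.5408 → ψ = 0.6784
  ψ = 0.6784: g = -0.00065, g' = -0.5034 → ψ = 0.6771
Converged at ψ = 0.6771.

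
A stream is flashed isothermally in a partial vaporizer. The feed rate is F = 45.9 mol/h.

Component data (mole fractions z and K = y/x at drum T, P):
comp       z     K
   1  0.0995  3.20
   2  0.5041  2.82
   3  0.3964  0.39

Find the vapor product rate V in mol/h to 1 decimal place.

Rachford–Rice: g(V/F) = Σ zᵢ(Kᵢ−1)/(1+V/F(Kᵢ−1)) = 0.
Feasibility: ΣzᵢKᵢ = 1.8946, Σzᵢ/Kᵢ = 1.2263 — both > 1, two phases present.
Newton iteration, V/F⁰ = 0.64:
  V/F = 0.6400: g = 0.11805, g' = -0.8363 → V/F = 0.7812
  V/F = 0.7812: g = -0.00254, g' = -0.8881 → V/F = 0.7783
Converged at V/F = 0.7783.
Then V = V/F·F = 0.7783·45.9 = 35.7 mol/h and L = F − V = 10.2 mol/h.

V = 35.7 mol/h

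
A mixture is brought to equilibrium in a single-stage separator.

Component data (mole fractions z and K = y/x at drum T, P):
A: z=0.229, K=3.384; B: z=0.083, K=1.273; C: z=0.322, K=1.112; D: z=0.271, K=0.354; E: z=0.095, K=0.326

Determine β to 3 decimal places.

Rachford–Rice: g(β) = Σ zᵢ(Kᵢ−1)/(1+β(Kᵢ−1)) = 0.
Feasibility: ΣzᵢKᵢ = 1.366, Σzᵢ/Kᵢ = 1.479 — both > 1, two phases present.
Newton iteration, β⁰ = 0.5:
  β = 0.500: g = -0.0520, g' = -0.624 → β = 0.417
Converged at β = 0.417.

β = 0.417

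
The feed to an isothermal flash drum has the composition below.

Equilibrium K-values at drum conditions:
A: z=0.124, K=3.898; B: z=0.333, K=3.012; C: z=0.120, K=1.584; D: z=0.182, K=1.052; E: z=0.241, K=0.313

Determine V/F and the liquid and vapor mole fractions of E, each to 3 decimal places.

Material balance + equilibrium reduce to Σ zᵢ(Kᵢ−1)/(1+V/F(Kᵢ−1)) = 0.
Feasibility: ΣzᵢKᵢ = 1.943, Σzᵢ/Kᵢ = 1.161 — both > 1, two phases present.
Newton–Raphson from V/F = 0.58:
  V/F = 0.580: g = 0.2295, g' = -0.770 → V/F = 0.878
  V/F = 0.878: g = -0.0185, g' = -1.000 → V/F = 0.860
  V/F = 0.860: g = -0.0003, g' = -0.964 → V/F = 0.859
Converged at V/F = 0.859.
Compositions from xᵢ = zᵢ/(1+V/F(Kᵢ−1)), yᵢ = Kᵢxᵢ:
  A: x = 0.036, y = 0.138
  B: x = 0.122, y = 0.368
  C: x = 0.080, y = 0.127
  D: x = 0.174, y = 0.183
  E: x = 0.588, y = 0.184

V/F = 0.859, x_E = 0.588, y_E = 0.184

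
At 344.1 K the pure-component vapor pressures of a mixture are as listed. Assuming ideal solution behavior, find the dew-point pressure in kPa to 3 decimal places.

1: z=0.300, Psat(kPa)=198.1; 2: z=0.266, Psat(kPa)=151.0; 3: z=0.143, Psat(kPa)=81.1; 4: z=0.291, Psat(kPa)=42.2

At the dew point ψ → 1, so Σzᵢ/Kᵢ = 1 with Kᵢ = Pᵢˢᵃᵗ/P ⇒ 1/P = Σzᵢ/Pᵢˢᵃᵗ.
1/P = 0.300/198.1 + 0.266/151.0 + 0.143/81.1 + 0.291/42.2 = 0.011935 ⇒ P = 83.787 kPa

Pdew = 83.787 kPa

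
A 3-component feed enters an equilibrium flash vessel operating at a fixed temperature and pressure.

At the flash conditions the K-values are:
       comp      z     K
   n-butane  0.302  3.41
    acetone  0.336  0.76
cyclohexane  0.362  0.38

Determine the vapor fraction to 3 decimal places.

Let ψ = V/F and solve Σ zᵢ(Kᵢ−1)/(1+ψ(Kᵢ−1)) = 0.
g(0) = ΣzᵢKᵢ − 1 = 0.423 and g(1) = 1 − Σzᵢ/Kᵢ = -0.483, so a root lies in (0, 1).
Newton iteration, ψ⁰ = 0.5:
  ψ = 0.500: g = -0.0868, g' = -0.678 → ψ = 0.372
  ψ = 0.372: g = 0.0035, g' = -0.746 → ψ = 0.377
Converged at ψ = 0.377.

ψ = 0.377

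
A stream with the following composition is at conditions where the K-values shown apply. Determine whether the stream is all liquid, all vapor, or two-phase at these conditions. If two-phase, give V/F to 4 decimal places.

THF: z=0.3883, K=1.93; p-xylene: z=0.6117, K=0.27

all liquid

ΣzᵢKᵢ = 0.9146; Σzᵢ/Kᵢ = 2.4667.
Since ΣzᵢKᵢ < 1 the mixture is below its bubble point — single liquid phase.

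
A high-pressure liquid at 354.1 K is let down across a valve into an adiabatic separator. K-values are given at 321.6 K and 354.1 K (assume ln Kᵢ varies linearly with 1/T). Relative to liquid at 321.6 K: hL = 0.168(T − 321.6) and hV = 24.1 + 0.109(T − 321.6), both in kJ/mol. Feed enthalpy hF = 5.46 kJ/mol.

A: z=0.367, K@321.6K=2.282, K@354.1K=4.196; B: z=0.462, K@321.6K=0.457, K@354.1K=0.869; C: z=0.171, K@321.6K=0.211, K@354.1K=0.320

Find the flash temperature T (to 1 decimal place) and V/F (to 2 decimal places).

T = 325.5 K, V/F = 0.20

Adiabatic flash: solve Rachford–Rice at each trial T, then check hF = ψ·hV(T) + (1−ψ)·hL(T).
  T = 321.6 K: K = (2.282, 0.457, 0.211), RR gives ψ = 0.107, H_out = 2.580 kJ/mol
  T = 354.1 K: K = (4.196, 0.869, 0.320), RR gives ψ = 0.810, H_out = 23.436 kJ/mol
  T = 337.9 K: K = (3.143, 0.641, 0.263), RR gives ψ = 0.469, H_out = 13.584 kJ/mol
  T = 329.8 K: K = (2.691, 0.544, 0.236), RR gives ψ = 0.298, H_out = 8.408 kJ/mol
  T = 325.7 K: K = (2.481, 0.499, 0.223), RR gives ψ = 0.206, H_out = 5.613 kJ/mol
  T = 323.6 K: K = (2.378, 0.477, 0.217), RR gives ψ = 0.157, H_out = 4.097 kJ/mol
Linear interpolation between T = 323.6 (H_out = 4.097) and T = 325.7 (H_out = 5.613) on hF = 5.46 gives T ≈ 325.5 K, at which ψ = 0.20.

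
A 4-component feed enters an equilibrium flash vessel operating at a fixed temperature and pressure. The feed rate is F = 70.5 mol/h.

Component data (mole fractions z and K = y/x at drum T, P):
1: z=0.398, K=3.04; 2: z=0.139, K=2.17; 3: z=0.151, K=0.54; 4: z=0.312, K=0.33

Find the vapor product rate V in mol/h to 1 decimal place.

V = 43.5 mol/h

Rachford–Rice: g(ψ) = Σ zᵢ(Kᵢ−1)/(1+ψ(Kᵢ−1)) = 0.
Feasibility: ΣzᵢKᵢ = 1.696, Σzᵢ/Kᵢ = 1.420 — both > 1, two phases present.
Newton iteration, ψ⁰ = 0.5:
  ψ = 0.500: g = 0.1000, g' = -0.852 → ψ = 0.617
  ψ = 0.617: g = 0.0003, g' = -0.858 → ψ = 0.618
Converged at ψ = 0.618.
Then V = ψ·F = 0.6177·70.5 = 43.5 mol/h and L = F − V = 27.0 mol/h.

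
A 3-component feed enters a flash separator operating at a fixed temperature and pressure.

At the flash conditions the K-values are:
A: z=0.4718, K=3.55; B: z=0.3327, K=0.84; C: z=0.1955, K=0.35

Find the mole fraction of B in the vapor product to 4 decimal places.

y_B = 0.3262

Material balance + equilibrium reduce to Σ zᵢ(Kᵢ−1)/(1+ψ(Kᵢ−1)) = 0.
Check two-phase: ΣzᵢKᵢ = 2.0228 > 1 and Σzᵢ/Kᵢ = 1.0875 > 1, so g(0) = 1.0228 > 0 and g(1) = -0.0875 < 0.
Newton–Raphson from ψ = 0.32:
  ψ = 0.3200: g = 0.44594, g' = -1.0714 → ψ = 0.7362
  ψ = 0.7362: g = 0.11409, g' = -0.6853 → ψ = 0.9027
  ψ = 0.9027: g = -0.00537, g' = -0.7767 → ψ = 0.8958
Converged at ψ = 0.8958.
Compositions from xᵢ = zᵢ/(1+ψ(Kᵢ−1)), yᵢ = Kᵢxᵢ:
  A: x = 0.1437, y = 0.5100
  B: x = 0.3884, y = 0.3262
  C: x = 0.4680, y = 0.1638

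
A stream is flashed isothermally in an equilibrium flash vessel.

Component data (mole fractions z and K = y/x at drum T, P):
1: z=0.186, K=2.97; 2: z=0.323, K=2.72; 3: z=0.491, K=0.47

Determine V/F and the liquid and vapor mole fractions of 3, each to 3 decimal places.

Iterate (Newton) starting at V/F = 0.5:
  V/F = 0.500: g = 0.1292, g' = -0.715 → V/F = 0.681
  V/F = 0.681: g = 0.0053, g' = -0.672 → V/F = 0.689
Converged at V/F = 0.689.
Compositions from xᵢ = zᵢ/(1+V/F(Kᵢ−1)), yᵢ = Kᵢxᵢ:
  1: x = 0.079, y = 0.234
  2: x = 0.148, y = 0.402
  3: x = 0.773, y = 0.363

V/F = 0.689, x_3 = 0.773, y_3 = 0.363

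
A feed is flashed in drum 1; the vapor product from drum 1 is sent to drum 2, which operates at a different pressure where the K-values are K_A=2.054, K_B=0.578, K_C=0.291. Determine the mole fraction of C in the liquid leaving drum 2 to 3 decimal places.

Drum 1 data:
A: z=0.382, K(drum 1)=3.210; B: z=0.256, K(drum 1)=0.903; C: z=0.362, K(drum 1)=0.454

x_C (drum 2) = 0.352

Drum 1:
Material balance + equilibrium reduce to Σ zᵢ(Kᵢ−1)/(1+ψ₁(Kᵢ−1)) = 0.
Feasibility: ΣzᵢKᵢ = 1.622, Σzᵢ/Kᵢ = 1.200 — both > 1, two phases present.
Iterate (Newton) starting at ψ₁ = 0.5:
  ψ₁ = 0.500: g = 0.1031, g' = -0.628 → ψ₁ = 0.664
  ψ₁ = 0.664: g = 0.0054, g' = -0.575 → ψ₁ = 0.674
Converged at ψ₁ = 0.674.
Drum-1 compositions:
  A: x = 0.153, y = 0.493
  B: x = 0.274, y = 0.247
  C: x = 0.573, y = 0.260
Drum-2 feed = drum-1 vapor: z₂ = (0.4927, 0.2473, 0.2600).
Drum 2:
Newton–Raphson from ψ₂ = 0.5:
  ψ₂ = 0.500: g = -0.0777, g' = -0.619 → ψ₂ = 0.374
  ψ₂ = 0.374: g = -0.0025, g' = -0.586 → ψ₂ = 0.370
Converged at ψ₂ = 0.370.
  A: x = 0.354, y = 0.728
  B: x = 0.293, y = 0.169
  C: x = 0.352, y = 0.103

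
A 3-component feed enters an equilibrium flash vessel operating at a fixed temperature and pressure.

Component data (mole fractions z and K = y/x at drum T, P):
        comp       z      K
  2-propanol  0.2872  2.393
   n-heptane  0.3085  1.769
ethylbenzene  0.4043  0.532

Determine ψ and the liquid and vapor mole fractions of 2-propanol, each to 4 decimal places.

Material balance + equilibrium reduce to Σ zᵢ(Kᵢ−1)/(1+ψ(Kᵢ−1)) = 0.
Check two-phase: ΣzᵢKᵢ = 1.4481 > 1 and Σzᵢ/Kᵢ = 1.0544 > 1, so g(0) = 0.4481 > 0 and g(1) = -0.0544 < 0.
Iterate (Newton) starting at ψ = 0.5:
  ψ = 0.5000: g = 0.16016, g' = -0.4397 → ψ = 0.8642
  ψ = 0.8642: g = 0.00634, g' = -0.4303 → ψ = 0.8790
  ψ = 0.8790: g = -0.00002, g' = -0.4331 → ψ = 0.8789
Converged at ψ = 0.8789.
Compositions from xᵢ = zᵢ/(1+ψ(Kᵢ−1)), yᵢ = Kᵢxᵢ:
  2-propanol: x = 0.1291, y = 0.3090
  n-heptane: x = 0.1841, y = 0.3256
  ethylbenzene: x = 0.6868, y = 0.3654

ψ = 0.8789, x_2-propanol = 0.1291, y_2-propanol = 0.3090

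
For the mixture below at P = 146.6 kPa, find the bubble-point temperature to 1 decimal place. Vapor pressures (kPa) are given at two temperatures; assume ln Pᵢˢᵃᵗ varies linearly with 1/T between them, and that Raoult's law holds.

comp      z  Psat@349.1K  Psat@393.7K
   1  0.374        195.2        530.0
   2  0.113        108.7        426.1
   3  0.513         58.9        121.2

T = 359.1 K

Bubble-point temperature: ΣzᵢPᵢˢᵃᵗ(T) = P. Interpolate ln Pᵢˢᵃᵗ = aᵢ + bᵢ/T.
  T = 349.1 K: ΣzᵢPᵢˢᵃᵗ = 115.50 kPa
  T = 393.7 K: ΣzᵢPᵢˢᵃᵗ = 308.54 kPa
  T = 371.4 K: ΣzᵢPᵢˢᵃᵗ = 193.59 kPa
  T = 360.2 K: ΣzᵢPᵢˢᵃᵗ = 150.38 kPa
  T = 354.6 K: ΣzᵢPᵢˢᵃᵗ = 131.87 kPa
  T = 357.4 K: ΣzᵢPᵢˢᵃᵗ = 140.88 kPa
Interpolating between 357.4 K and 360.2 K gives T ≈ 359.1 K.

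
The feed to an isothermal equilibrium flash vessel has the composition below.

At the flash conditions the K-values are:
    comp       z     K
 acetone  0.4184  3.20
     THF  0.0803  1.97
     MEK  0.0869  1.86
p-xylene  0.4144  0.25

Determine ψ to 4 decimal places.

Material balance + equilibrium reduce to Σ zᵢ(Kᵢ−1)/(1+ψ(Kᵢ−1)) = 0.
Check two-phase: ΣzᵢKᵢ = 1.7623 > 1 and Σzᵢ/Kᵢ = 1.8758 > 1, so g(0) = 0.7623 > 0 and g(1) = -0.8758 < 0.
Newton iteration, ψ⁰ = 0.57:
  ψ = 0.5700: g = -0.03420, g' = -1.1701 → ψ = 0.5408
  ψ = 0.5408: g = -0.00039, g' = -1.1445 → ψ = 0.5404
Converged at ψ = 0.5404.

ψ = 0.5404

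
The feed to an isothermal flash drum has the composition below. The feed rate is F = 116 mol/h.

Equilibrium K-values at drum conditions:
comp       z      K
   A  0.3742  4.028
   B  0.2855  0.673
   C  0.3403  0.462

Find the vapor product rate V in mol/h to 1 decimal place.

V = 72.3 mol/h

Rachford–Rice: g(V/F) = Σ zᵢ(Kᵢ−1)/(1+V/F(Kᵢ−1)) = 0.
g(0) = ΣzᵢKᵢ − 1 = 0.8566 and g(1) = 1 − Σzᵢ/Kᵢ = -0.2537, so a root lies in (0, 1).
Newton–Raphson from V/F = 0.5:
  V/F = 0.5000: g = 0.08865, g' = -0.7708 → V/F = 0.6150
  V/F = 0.6150: g = 0.00540, g' = -0.6866 → V/F = 0.6229
Converged at V/F = 0.6229.
Then V = V/F·F = 0.6229·116 = 72.3 mol/h and L = F − V = 43.7 mol/h.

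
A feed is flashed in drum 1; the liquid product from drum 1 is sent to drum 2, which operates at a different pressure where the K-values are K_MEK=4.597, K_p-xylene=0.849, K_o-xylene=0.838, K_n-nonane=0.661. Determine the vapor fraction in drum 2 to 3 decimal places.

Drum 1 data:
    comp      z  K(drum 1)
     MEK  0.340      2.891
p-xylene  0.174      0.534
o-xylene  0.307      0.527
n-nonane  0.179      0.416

Drum 1:
Let ψ₁ = V/F and solve Σ zᵢ(Kᵢ−1)/(1+ψ₁(Kᵢ−1)) = 0.
Feasibility: ΣzᵢKᵢ = 1.312, Σzᵢ/Kᵢ = 1.456 — both > 1, two phases present.
Newton iteration, ψ₁⁰ = 0.5:
  ψ₁ = 0.500: g = -0.1131, g' = -0.625 → ψ₁ = 0.319
  ψ₁ = 0.319: g = 0.0062, g' = -0.713 → ψ₁ = 0.328
Converged at ψ₁ = 0.328.
Drum-1 compositions:
  MEK: x = 0.210, y = 0.607
  p-xylene: x = 0.205, y = 0.110
  o-xylene: x = 0.363, y = 0.191
  n-nonane: x = 0.221, y = 0.092
Drum-2 feed = drum-1 liquid: z₂ = (0.2099, 0.2054, 0.3634, 0.2214).
Drum 2:
Material balance + equilibrium reduce to Σ zᵢ(Kᵢ−1)/(1+ψ₂(Kᵢ−1)) = 0.
Check two-phase: ΣzᵢKᵢ = 1.590 > 1 and Σzᵢ/Kᵢ = 1.056 > 1, so g(0) = 0.590 > 0 and g(1) = -0.056 < 0.
Newton–Raphson from ψ₂ = 0.35:
  ψ₂ = 0.350: g = 0.1539, g' = -0.581 → ψ₂ = 0.615
  ψ₂ = 0.615: g = 0.0406, g' = -0.321 → ψ₂ = 0.741
  ψ₂ = 0.741: g = 0.0038, g' = -0.266 → ψ₂ = 0.756
Converged at ψ₂ = 0.756.
  MEK: x = 0.056, y = 0.259
  p-xylene: x = 0.232, y = 0.197
  o-xylene: x = 0.414, y = 0.347
  n-nonane: x = 0.298, y = 0.197

V/F (drum 2) = 0.756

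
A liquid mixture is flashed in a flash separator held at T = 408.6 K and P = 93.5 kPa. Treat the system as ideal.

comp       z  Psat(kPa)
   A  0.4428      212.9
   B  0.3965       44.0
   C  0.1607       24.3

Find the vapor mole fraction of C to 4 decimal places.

y_C = 0.0542

Raoult's law: Kᵢ = Pᵢˢᵃᵗ/P = Pᵢˢᵃᵗ/93.5.
  K_A = 212.9/93.5 = 2.277005, K_B = 44.0/93.5 = 0.470588, K_C = 24.3/93.5 = 0.259893
Let ψ = V/F and solve Σ zᵢ(Kᵢ−1)/(1+ψ(Kᵢ−1)) = 0.
g(0) = ΣzᵢKᵢ − 1 = 0.2366 and g(1) = 1 − Σzᵢ/Kᵢ = -0.6554, so a root lies in (0, 1).
Newton iteration, ψ⁰ = 0.5:
  ψ = 0.5000: g = -0.12918, g' = -0.6963 → ψ = 0.3145
  ψ = 0.3145: g = -0.00342, g' = -0.6771 → ψ = 0.3094
Converged at ψ = 0.3094.
Compositions from xᵢ = zᵢ/(1+ψ(Kᵢ−1)), yᵢ = Kᵢxᵢ:
  A: x = 0.3174, y = 0.7227
  B: x = 0.4742, y = 0.2231
  C: x = 0.2084, y = 0.0542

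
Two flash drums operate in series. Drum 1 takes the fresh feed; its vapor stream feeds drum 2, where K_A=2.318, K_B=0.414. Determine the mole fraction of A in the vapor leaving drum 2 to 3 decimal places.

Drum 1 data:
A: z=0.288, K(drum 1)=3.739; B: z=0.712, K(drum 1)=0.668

y_A (drum 2) = 0.713

Drum 1:
Material balance + equilibrium reduce to Σ zᵢ(Kᵢ−1)/(1+ψ₁(Kᵢ−1)) = 0.
Check two-phase: ΣzᵢKᵢ = 1.552 > 1 and Σzᵢ/Kᵢ = 1.143 > 1, so g(0) = 0.552 > 0 and g(1) = -0.143 < 0.
Binary case is linear: z₁(K₁−1)(1+ψ₁(K₂−1)) + z₂(K₂−1)(1+ψ₁(K₁−1)) = 0
⇒ ψ₁ = [z₁(K₁−1)+z₂(K₂−1)] / [−(K₁−1)(K₂−1)] = 0.5524/0.9093 = 0.608
Drum-1 compositions:
  A: x = 0.108, y = 0.404
  B: x = 0.892, y = 0.596
Drum-2 feed = drum-1 vapor: z₂ = (0.4042, 0.5958).
Drum 2:
Iterate (Newton) starting at ψ₂ = 0.5:
  ψ₂ = 0.500: g = -0.1727, g' = -0.664 → ψ₂ = 0.240
  ψ₂ = 0.240: g = -0.0016, g' = -0.682 → ψ₂ = 0.238
Converged at ψ₂ = 0.238.
  A: x = 0.308, y = 0.713
  B: x = 0.692, y = 0.287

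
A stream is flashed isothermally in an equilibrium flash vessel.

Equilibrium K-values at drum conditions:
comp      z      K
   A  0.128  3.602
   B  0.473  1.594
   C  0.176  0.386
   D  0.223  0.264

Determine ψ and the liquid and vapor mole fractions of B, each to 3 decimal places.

ψ = 0.421, x_B = 0.378, y_B = 0.603

Newton iteration, ψ⁰ = 0.5:
  ψ = 0.500: g = -0.0543, g' = -0.703 → ψ = 0.423
  ψ = 0.423: g = -0.0011, g' = -0.679 → ψ = 0.421
Converged at ψ = 0.421.
Compositions from xᵢ = zᵢ/(1+ψ(Kᵢ−1)), yᵢ = Kᵢxᵢ:
  A: x = 0.061, y = 0.220
  B: x = 0.378, y = 0.603
  C: x = 0.237, y = 0.092
  D: x = 0.323, y = 0.085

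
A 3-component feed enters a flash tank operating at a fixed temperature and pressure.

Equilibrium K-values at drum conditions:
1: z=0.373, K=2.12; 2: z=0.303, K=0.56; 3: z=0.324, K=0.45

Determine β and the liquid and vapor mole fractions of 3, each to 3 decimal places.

Rachford–Rice: g(β) = Σ zᵢ(Kᵢ−1)/(1+β(Kᵢ−1)) = 0.
Check two-phase: ΣzᵢKᵢ = 1.106 > 1 and Σzᵢ/Kᵢ = 1.437 > 1, so g(0) = 0.106 > 0 and g(1) = -0.437 < 0.
Newton–Raphson from β = 0.38:
  β = 0.380: g = -0.0923, g' = -0.471 → β = 0.184
  β = 0.184: g = 0.0030, g' = -0.512 → β = 0.190
Converged at β = 0.190.
Compositions from xᵢ = zᵢ/(1+β(Kᵢ−1)), yᵢ = Kᵢxᵢ:
  1: x = 0.308, y = 0.652
  2: x = 0.331, y = 0.185
  3: x = 0.362, y = 0.163

β = 0.190, x_3 = 0.362, y_3 = 0.163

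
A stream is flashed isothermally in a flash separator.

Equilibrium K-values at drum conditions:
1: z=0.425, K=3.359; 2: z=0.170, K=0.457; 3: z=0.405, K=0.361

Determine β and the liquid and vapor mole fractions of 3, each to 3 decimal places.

Iterate (Newton) starting at β = 0.5:
  β = 0.500: g = -0.0470, g' = -0.949 → β = 0.450
  β = 0.450: g = 0.0004, g' = -0.970 → β = 0.451
Converged at β = 0.451.
Compositions from xᵢ = zᵢ/(1+β(Kᵢ−1)), yᵢ = Kᵢxᵢ:
  1: x = 0.206, y = 0.692
  2: x = 0.225, y = 0.103
  3: x = 0.569, y = 0.205

β = 0.451, x_3 = 0.569, y_3 = 0.205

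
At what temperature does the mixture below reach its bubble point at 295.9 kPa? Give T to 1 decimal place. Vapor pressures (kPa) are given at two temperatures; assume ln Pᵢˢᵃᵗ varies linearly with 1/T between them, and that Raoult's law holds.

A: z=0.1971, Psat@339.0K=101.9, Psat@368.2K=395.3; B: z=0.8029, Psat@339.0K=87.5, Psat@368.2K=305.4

T = 366.0 K

Bubble-point temperature: ΣzᵢPᵢˢᵃᵗ(T) = P. Interpolate ln Pᵢˢᵃᵗ = aᵢ + bᵢ/T.
  T = 339.0 K: ΣzᵢPᵢˢᵃᵗ = 90.34 kPa
  T = 368.2 K: ΣzᵢPᵢˢᵃᵗ = 323.12 kPa
  T = 353.6 K: ΣzᵢPᵢˢᵃᵗ = 175.36 kPa
  T = 360.9 K: ΣzᵢPᵢˢᵃᵗ = 239.50 kPa
  T = 364.5 K: ΣzᵢPᵢˢᵃᵗ = 278.03 kPa
  T = 366.4 K: ΣzᵢPᵢˢᵃᵗ = 300.45 kPa
Interpolating between 364.5 K and 366.4 K gives T ≈ 366.0 K.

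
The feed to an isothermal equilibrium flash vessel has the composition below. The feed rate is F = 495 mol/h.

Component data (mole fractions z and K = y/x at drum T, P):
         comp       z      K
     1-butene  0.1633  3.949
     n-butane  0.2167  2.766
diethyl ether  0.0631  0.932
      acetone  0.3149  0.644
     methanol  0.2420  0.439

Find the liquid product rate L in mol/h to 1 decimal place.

L = 191.2 mol/h

Material balance + equilibrium reduce to Σ zᵢ(Kᵢ−1)/(1+β(Kᵢ−1)) = 0.
Feasibility: ΣzᵢKᵢ = 1.6121, Σzᵢ/Kᵢ = 1.2276 — both > 1, two phases present.
Newton iteration, β⁰ = 0.5:
  β = 0.5000: g = 0.06834, g' = -0.6290 → β = 0.6086
  β = 0.6086: g = 0.00301, g' = -0.5798 → β = 0.6138
Converged at β = 0.6138.
Then V = β·F = 0.6138·495 = 303.8 mol/h and L = F − V = 191.2 mol/h.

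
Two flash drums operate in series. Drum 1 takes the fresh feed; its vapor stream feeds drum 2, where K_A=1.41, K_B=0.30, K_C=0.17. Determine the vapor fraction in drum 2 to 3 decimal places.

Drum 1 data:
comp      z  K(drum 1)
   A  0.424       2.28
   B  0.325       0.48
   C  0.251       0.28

Drum 1:
Let ψ₁ = V/F and solve Σ zᵢ(Kᵢ−1)/(1+ψ₁(Kᵢ−1)) = 0.
Check two-phase: ΣzᵢKᵢ = 1.193 > 1 and Σzᵢ/Kᵢ = 1.759 > 1, so g(0) = 0.193 > 0 and g(1) = -0.759 < 0.
Newton iteration, ψ₁⁰ = 0.5:
  ψ₁ = 0.500: g = -0.1798, g' = -0.736 → ψ₁ = 0.256
  ψ₁ = 0.256: g = -0.0076, g' = -0.707 → ψ₁ = 0.245
Converged at ψ₁ = 0.245.
Drum-1 compositions:
  A: x = 0.323, y = 0.736
  B: x = 0.372, y = 0.179
  C: x = 0.305, y = 0.085
Drum-2 feed = drum-1 vapor: z₂ = (0.7359, 0.1788, 0.0853).
Drum 2:
Newton iteration, ψ₂⁰ = 0.46:
  ψ₂ = 0.460: g = -0.0453, g' = -0.432 → ψ₂ = 0.355
  ψ₂ = 0.355: g = -0.0036, g' = -0.368 → ψ₂ = 0.345
Converged at ψ₂ = 0.345.
  A: x = 0.645, y = 0.909
  B: x = 0.236, y = 0.071
  C: x = 0.120, y = 0.020

V/F (drum 2) = 0.345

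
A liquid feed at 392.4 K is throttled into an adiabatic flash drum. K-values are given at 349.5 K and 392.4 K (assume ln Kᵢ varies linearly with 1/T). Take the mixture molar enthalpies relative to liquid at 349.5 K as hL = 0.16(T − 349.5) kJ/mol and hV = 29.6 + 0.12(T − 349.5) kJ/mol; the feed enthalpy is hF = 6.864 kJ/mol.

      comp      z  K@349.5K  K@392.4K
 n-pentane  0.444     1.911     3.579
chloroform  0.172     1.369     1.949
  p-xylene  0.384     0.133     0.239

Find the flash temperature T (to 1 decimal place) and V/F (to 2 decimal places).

Adiabatic flash: solve Rachford–Rice at each trial T, then check hF = ψ·hV(T) + (1−ψ)·hL(T).
  T = 349.5 K: K = (1.911, 1.369, 0.133), RR gives ψ = 0.198, H_out = 5.856 kJ/mol
  T = 392.4 K: K = (3.579, 1.949, 0.239), RR gives ψ = 0.612, H_out = 23.938 kJ/mol
  T = 370.9 K: K = (2.661, 1.650, 0.181), RR gives ψ = 0.460, H_out = 16.639 kJ/mol
  T = 360.2 K: K = (2.266, 1.507, 0.156), RR gives ψ = 0.354, H_out = 12.036 kJ/mol
  T = 354.9 K: K = (2.085, 1.438, 0.144), RR gives ψ = 0.286, H_out = 9.255 kJ/mol
  T = 352.2 K: K = (1.997, 1.403, 0.139), RR gives ψ = 0.244, H_out = 7.643 kJ/mol
  T = 350.9 K: K = (1.955, 1.387, 0.136), RR gives ψ = 0.223, H_out = 6.807 kJ/mol
Linear interpolation between T = 350.9 (H_out = 6.807) and T = 352.2 (H_out = 7.643) on hF = 6.864 gives T ≈ 351.0 K, at which ψ = 0.22.

T = 351.0 K, V/F = 0.22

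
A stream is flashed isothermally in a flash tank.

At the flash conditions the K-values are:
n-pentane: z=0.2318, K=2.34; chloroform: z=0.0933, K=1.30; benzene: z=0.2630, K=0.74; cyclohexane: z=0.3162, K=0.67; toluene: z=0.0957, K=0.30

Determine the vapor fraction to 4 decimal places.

ψ = 0.2251

Material balance + equilibrium reduce to Σ zᵢ(Kᵢ−1)/(1+ψ(Kᵢ−1)) = 0.
Feasibility: ΣzᵢKᵢ = 1.0989, Σzᵢ/Kᵢ = 1.3172 — both > 1, two phases present.
Newton–Raphson from ψ = 0.57:
  ψ = 0.5700: g = -0.12026, g' = -0.3465 → ψ = 0.2229
  ψ = 0.2229: g = 0.00081, g' = -0.3801 → ψ = 0.2251
Converged at ψ = 0.2251.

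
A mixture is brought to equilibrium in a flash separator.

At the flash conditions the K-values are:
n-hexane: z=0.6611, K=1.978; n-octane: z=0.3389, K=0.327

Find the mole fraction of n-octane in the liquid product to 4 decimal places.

x_n-octane = 0.5924

Iterate (Newton) starting at ψ = 0.67:
  ψ = 0.6700: g = -0.02477, g' = -0.7399 → ψ = 0.6365
  ψ = 0.6365: g = -0.00052, g' = -0.7100 → ψ = 0.6358
Converged at ψ = 0.6358.
Compositions from xᵢ = zᵢ/(1+ψ(Kᵢ−1)), yᵢ = Kᵢxᵢ:
  n-hexane: x = 0.4076, y = 0.8063
  n-octane: x = 0.5924, y = 0.1937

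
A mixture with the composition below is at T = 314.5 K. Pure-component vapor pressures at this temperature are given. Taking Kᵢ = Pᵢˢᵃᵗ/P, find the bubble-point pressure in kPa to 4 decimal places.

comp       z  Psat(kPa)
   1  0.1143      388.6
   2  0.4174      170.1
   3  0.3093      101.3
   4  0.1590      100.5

Pbub = 162.7283 kPa

At the bubble point ψ → 0, so ΣzᵢKᵢ = 1 with Kᵢ = Pᵢˢᵃᵗ/P ⇒ P = ΣzᵢPᵢˢᵃᵗ.
P = 0.1143·388.6 + 0.4174·170.1 + 0.3093·101.3 + 0.1590·100.5 = 162.7283 kPa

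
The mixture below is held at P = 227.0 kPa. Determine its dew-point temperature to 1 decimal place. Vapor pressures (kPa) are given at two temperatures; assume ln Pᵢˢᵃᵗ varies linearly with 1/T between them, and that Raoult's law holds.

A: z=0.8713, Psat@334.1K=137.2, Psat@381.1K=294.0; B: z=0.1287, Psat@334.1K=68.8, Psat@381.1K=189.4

T = 368.9 K

Dew-point temperature: Σzᵢ·P/Pᵢˢᵃᵗ(T) = 1. Interpolate ln Pᵢˢᵃᵗ = aᵢ + bᵢ/T.
  T = 334.1 K: ΣzᵢP/Pᵢˢᵃᵗ = 1.8662
  T = 381.1 K: ΣzᵢP/Pᵢˢᵃᵗ = 0.8270
  T = 357.6 K: ΣzᵢP/Pᵢˢᵃᵗ = 1.2080
  T = 369.4 K: ΣzᵢP/Pᵢˢᵃᵗ = 0.9924
  T = 363.5 K: ΣzᵢP/Pᵢˢᵃᵗ = 1.0931
  T = 366.4 K: ΣzᵢP/Pᵢˢᵃᵗ = 1.0420
  T = 367.9 K: ΣzᵢP/Pᵢˢᵃᵗ = 1.0168
Interpolating between 367.9 K and 369.4 K gives T ≈ 368.9 K.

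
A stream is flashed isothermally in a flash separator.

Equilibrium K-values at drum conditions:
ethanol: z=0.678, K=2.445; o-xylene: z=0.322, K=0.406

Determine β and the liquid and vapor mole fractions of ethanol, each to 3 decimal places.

β = 0.919, x_ethanol = 0.291, y_ethanol = 0.712

Rachford–Rice: g(β) = Σ zᵢ(Kᵢ−1)/(1+β(Kᵢ−1)) = 0.
g(0) = ΣzᵢKᵢ − 1 = 0.788 and g(1) = 1 − Σzᵢ/Kᵢ = -0.070, so a root lies in (0, 1).
Iterate (Newton) starting at β = 0.5:
  β = 0.500: g = 0.2967, g' = -0.707 → β = 0.920
  β = 0.920: g = -0.0009, g' = -0.813 → β = 0.919
Converged at β = 0.919.
Compositions from xᵢ = zᵢ/(1+β(Kᵢ−1)), yᵢ = Kᵢxᵢ:
  ethanol: x = 0.291, y = 0.712
  o-xylene: x = 0.709, y = 0.288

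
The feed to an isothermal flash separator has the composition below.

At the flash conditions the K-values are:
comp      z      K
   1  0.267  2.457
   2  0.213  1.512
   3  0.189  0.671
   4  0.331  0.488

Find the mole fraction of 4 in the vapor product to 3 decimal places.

y_4 = 0.221

Iterate (Newton) starting at ψ = 0.5:
  ψ = 0.500: g = 0.0097, g' = -0.411 → ψ = 0.524
Converged at ψ = 0.524.
Compositions from xᵢ = zᵢ/(1+ψ(Kᵢ−1)), yᵢ = Kᵢxᵢ:
  1: x = 0.151, y = 0.372
  2: x = 0.168, y = 0.254
  3: x = 0.228, y = 0.153
  4: x = 0.452, y = 0.221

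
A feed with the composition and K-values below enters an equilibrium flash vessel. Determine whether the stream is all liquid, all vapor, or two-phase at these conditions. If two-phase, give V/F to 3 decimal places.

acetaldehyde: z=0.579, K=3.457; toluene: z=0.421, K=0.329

ΣzᵢKᵢ = 2.140; Σzᵢ/Kᵢ = 1.447.
Both exceed 1, so a two-phase solution exists.
Material balance + equilibrium reduce to Σ zᵢ(Kᵢ−1)/(1+ψ(Kᵢ−1)) = 0.
Newton–Raphson from ψ = 0.47:
  ψ = 0.470: g = 0.2476, g' = -1.157 → ψ = 0.684
  ψ = 0.684: g = 0.0086, g' = -1.134 → ψ = 0.692
Converged at ψ = 0.692.

two-phase, V/F = 0.692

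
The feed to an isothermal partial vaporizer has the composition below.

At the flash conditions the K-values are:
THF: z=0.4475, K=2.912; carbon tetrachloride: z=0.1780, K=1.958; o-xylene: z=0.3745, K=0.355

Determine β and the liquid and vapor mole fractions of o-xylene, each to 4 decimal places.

Material balance + equilibrium reduce to Σ zᵢ(Kᵢ−1)/(1+β(Kᵢ−1)) = 0.
g(0) = ΣzᵢKᵢ − 1 = 0.7846 and g(1) = 1 − Σzᵢ/Kᵢ = -0.2995, so a root lies in (0, 1).
Newton iteration, β⁰ = 0.5:
  β = 0.5000: g = 0.19620, g' = -0.8417 → β = 0.7331
  β = 0.7331: g = -0.00179, g' = -0.9006 → β = 0.7311
Converged at β = 0.7311.
Compositions from xᵢ = zᵢ/(1+β(Kᵢ−1)), yᵢ = Kᵢxᵢ:
  THF: x = 0.1866, y = 0.5434
  carbon tetrachloride: x = 0.1047, y = 0.2050
  o-xylene: x = 0.7087, y = 0.2516

β = 0.7311, x_o-xylene = 0.7087, y_o-xylene = 0.2516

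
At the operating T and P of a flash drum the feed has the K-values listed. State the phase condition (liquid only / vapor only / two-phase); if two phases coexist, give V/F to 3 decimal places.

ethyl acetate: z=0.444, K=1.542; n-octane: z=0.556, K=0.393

liquid only

ΣzᵢKᵢ = 0.903; Σzᵢ/Kᵢ = 1.703.
Since ΣzᵢKᵢ < 1 the mixture is below its bubble point — single liquid phase.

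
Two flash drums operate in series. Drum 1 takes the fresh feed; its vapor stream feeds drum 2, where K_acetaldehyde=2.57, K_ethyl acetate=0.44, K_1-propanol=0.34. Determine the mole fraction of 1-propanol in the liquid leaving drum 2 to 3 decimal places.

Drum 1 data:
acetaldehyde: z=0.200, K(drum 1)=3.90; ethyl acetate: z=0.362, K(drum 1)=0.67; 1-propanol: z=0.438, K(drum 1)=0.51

x_1-propanol (drum 2) = 0.364

Drum 1:
Material balance + equilibrium reduce to Σ zᵢ(Kᵢ−1)/(1+ψ₁(Kᵢ−1)) = 0.
g(0) = ΣzᵢKᵢ − 1 = 0.246 and g(1) = 1 − Σzᵢ/Kᵢ = -0.450, so a root lies in (0, 1).
Newton iteration, ψ₁⁰ = 0.5:
  ψ₁ = 0.500: g = -0.1906, g' = -0.521 → ψ₁ = 0.134
  ψ₁ = 0.134: g = 0.0626, g' = -1.035 → ψ₁ = 0.195
  ψ₁ = 0.195: g = 0.0056, g' = -0.860 → ψ₁ = 0.201
Converged at ψ₁ = 0.201.
Drum-1 compositions:
  acetaldehyde: x = 0.126, y = 0.492
  ethyl acetate: x = 0.388, y = 0.260
  1-propanol: x = 0.486, y = 0.248
Drum-2 feed = drum-1 vapor: z₂ = (0.4923, 0.2598, 0.2478).
Drum 2:
Material balance + equilibrium reduce to Σ zᵢ(Kᵢ−1)/(1+ψ₂(Kᵢ−1)) = 0.
Feasibility: ΣzᵢKᵢ = 1.464, Σzᵢ/Kᵢ = 1.511 — both > 1, two phases present.
Newton–Raphson from ψ₂ = 0.5:
  ψ₂ = 0.500: g = -0.0132, g' = -0.779 → ψ₂ = 0.483
Converged at ψ₂ = 0.483.
  acetaldehyde: x = 0.280, y = 0.720
  ethyl acetate: x = 0.356, y = 0.157
  1-propanol: x = 0.364, y = 0.124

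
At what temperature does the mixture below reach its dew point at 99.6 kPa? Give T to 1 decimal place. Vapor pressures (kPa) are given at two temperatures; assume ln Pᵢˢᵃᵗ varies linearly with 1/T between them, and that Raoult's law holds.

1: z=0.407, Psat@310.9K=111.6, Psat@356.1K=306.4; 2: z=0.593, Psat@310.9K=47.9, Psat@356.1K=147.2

Dew-point temperature: Σzᵢ·P/Pᵢˢᵃᵗ(T) = 1. Interpolate ln Pᵢˢᵃᵗ = aᵢ + bᵢ/T.
  T = 310.9 K: ΣzᵢP/Pᵢˢᵃᵗ = 1.5963
  T = 356.1 K: ΣzᵢP/Pᵢˢᵃᵗ = 0.5335
  T = 333.5 K: ΣzᵢP/Pᵢˢᵃᵗ = 0.8890
  T = 322.2 K: ΣzᵢP/Pᵢˢᵃᵗ = 1.1790
  T = 327.9 K: ΣzᵢP/Pᵢˢᵃᵗ = 1.0200
  T = 330.7 K: ΣzᵢP/Pᵢˢᵃᵗ = 0.9517
Interpolating between 327.9 K and 330.7 K gives T ≈ 328.7 K.

T = 328.7 K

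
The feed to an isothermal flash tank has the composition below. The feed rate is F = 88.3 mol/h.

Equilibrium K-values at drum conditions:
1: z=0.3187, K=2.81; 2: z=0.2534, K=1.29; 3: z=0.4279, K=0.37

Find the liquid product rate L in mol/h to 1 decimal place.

L = 47.7 mol/h

Let β = V/F and solve Σ zᵢ(Kᵢ−1)/(1+β(Kᵢ−1)) = 0.
Check two-phase: ΣzᵢKᵢ = 1.3808 > 1 and Σzᵢ/Kᵢ = 1.4663 > 1, so g(0) = 0.3808 > 0 and g(1) = -0.4663 < 0.
Newton iteration, β⁰ = 0.5:
  β = 0.5000: g = -0.02656, g' = -0.6659 → β = 0.4601
  β = 0.4601: g = -0.00005, g' = -0.6642 → β = 0.4600
Converged at β = 0.4600.
Then V = β·F = 0.4600·88.3 = 40.6 mol/h and L = F − V = 47.7 mol/h.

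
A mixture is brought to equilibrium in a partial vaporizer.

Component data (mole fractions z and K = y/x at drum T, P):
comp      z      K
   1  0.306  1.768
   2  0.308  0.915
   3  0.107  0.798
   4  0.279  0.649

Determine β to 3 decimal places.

Let β = V/F and solve Σ zᵢ(Kᵢ−1)/(1+β(Kᵢ−1)) = 0.
Check two-phase: ΣzᵢKᵢ = 1.089 > 1 and Σzᵢ/Kᵢ = 1.074 > 1, so g(0) = 0.089 > 0 and g(1) = -0.074 < 0.
Newton–Raphson from β = 0.5:
  β = 0.500: g = -0.0004, g' = -0.153 → β = 0.498
Converged at β = 0.498.

β = 0.498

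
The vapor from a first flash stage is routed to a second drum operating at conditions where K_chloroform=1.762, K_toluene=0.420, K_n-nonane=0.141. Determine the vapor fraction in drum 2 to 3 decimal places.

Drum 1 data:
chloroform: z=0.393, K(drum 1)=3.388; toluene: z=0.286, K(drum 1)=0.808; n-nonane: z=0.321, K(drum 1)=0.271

V/F (drum 2) = 0.371

Drum 1:
Let ψ₁ = V/F and solve Σ zᵢ(Kᵢ−1)/(1+ψ₁(Kᵢ−1)) = 0.
Check two-phase: ΣzᵢKᵢ = 1.650 > 1 and Σzᵢ/Kᵢ = 1.654 > 1, so g(0) = 0.650 > 0 and g(1) = -0.654 < 0.
Iterate (Newton) starting at ψ₁ = 0.5:
  ψ₁ = 0.500: g = -0.0012, g' = -0.901 → ψ₁ = 0.499
Converged at ψ₁ = 0.499.
Drum-1 compositions:
  chloroform: x = 0.179, y = 0.608
  toluene: x = 0.316, y = 0.256
  n-nonane: x = 0.504, y = 0.137
Drum-2 feed = drum-1 vapor: z₂ = (0.6078, 0.2556, 0.1367).
Drum 2:
Let ψ₂ = V/F and solve Σ zᵢ(Kᵢ−1)/(1+ψ₂(Kᵢ−1)) = 0.
Feasibility: ΣzᵢKᵢ = 1.197, Σzᵢ/Kᵢ = 1.923 — both > 1, two phases present.
Iterate (Newton) starting at ψ₂ = 0.69:
  ψ₂ = 0.690: g = -0.2318, g' = -0.998 → ψ₂ = 0.458
  ψ₂ = 0.458: g = -0.0520, g' = -0.627 → ψ₂ = 0.375
  ψ₂ = 0.375: g = -0.0024, g' = -0.573 → ψ₂ = 0.371
Converged at ψ₂ = 0.371.
  chloroform: x = 0.474, y = 0.835
  toluene: x = 0.326, y = 0.137
  n-nonane: x = 0.201, y = 0.028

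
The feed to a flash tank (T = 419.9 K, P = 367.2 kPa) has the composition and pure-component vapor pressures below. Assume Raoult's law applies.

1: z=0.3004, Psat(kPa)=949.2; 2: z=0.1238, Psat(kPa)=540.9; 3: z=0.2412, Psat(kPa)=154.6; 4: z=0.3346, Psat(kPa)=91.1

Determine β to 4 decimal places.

β = 0.1533

Raoult's law: Kᵢ = Pᵢˢᵃᵗ/P = Pᵢˢᵃᵗ/367.2.
  K_1 = 949.2/367.2 = 2.584967, K_2 = 540.9/367.2 = 1.473039, K_3 = 154.6/367.2 = 0.421024, K_4 = 91.1/367.2 = 0.248094
Let β = V/F and solve Σ zᵢ(Kᵢ−1)/(1+β(Kᵢ−1)) = 0.
Feasibility: ΣzᵢKᵢ = 1.1434, Σzᵢ/Kᵢ = 2.1218 — both > 1, two phases present.
Iterate (Newton) starting at β = 0.37:
  β = 0.3700: g = -0.17632, g' = -0.8140 → β = 0.1534
  β = 0.1534: g = -0.00003, g' = -0.8515 → β = 0.1533
Converged at β = 0.1533.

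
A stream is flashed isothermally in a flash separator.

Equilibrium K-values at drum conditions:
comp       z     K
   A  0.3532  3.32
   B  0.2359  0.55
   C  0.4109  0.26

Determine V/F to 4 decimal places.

V/F = 0.2727

Rachford–Rice: g(V/F) = Σ zᵢ(Kᵢ−1)/(1+V/F(Kᵢ−1)) = 0.
Check two-phase: ΣzᵢKᵢ = 1.4092 > 1 and Σzᵢ/Kᵢ = 2.1157 > 1, so g(0) = 0.4092 > 0 and g(1) = -1.1157 < 0.
Newton–Raphson from V/F = 0.65:
  V/F = 0.6500: g = -0.40919, g' = -1.2330 → V/F = 0.3181
  V/F = 0.3181: g = -0.05013, g' = -1.0793 → V/F = 0.2717
  V/F = 0.2717: g = 0.00109, g' = -1.1297 → V/F = 0.2727
Converged at V/F = 0.2727.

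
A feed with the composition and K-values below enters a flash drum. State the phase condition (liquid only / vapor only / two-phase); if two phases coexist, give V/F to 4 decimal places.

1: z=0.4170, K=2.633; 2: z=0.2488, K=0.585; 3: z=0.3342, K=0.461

two-phase, V/F = 0.4966

ΣzᵢKᵢ = 1.3976; Σzᵢ/Kᵢ = 1.3086.
Both exceed 1, so a two-phase solution exists.
Let ψ = V/F and solve Σ zᵢ(Kᵢ−1)/(1+ψ(Kᵢ−1)) = 0.
Iterate (Newton) starting at ψ = 0.5:
  ψ = 0.5000: g = -0.00200, g' = -0.5872 → ψ = 0.4966
Converged at ψ = 0.4966.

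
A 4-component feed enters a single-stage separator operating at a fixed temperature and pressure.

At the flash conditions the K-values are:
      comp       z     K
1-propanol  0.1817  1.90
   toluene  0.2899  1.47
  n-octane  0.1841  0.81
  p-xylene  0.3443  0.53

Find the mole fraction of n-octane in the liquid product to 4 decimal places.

x_n-octane = 0.1989

Rachford–Rice: g(ψ) = Σ zᵢ(Kᵢ−1)/(1+ψ(Kᵢ−1)) = 0.
g(0) = ΣzᵢKᵢ − 1 = 0.1030 and g(1) = 1 − Σzᵢ/Kᵢ = -0.1697, so a root lies in (0, 1).
Newton iteration, ψ⁰ = 0.5:
  ψ = 0.5000: g = -0.02708, g' = -0.2501 → ψ = 0.3917
  ψ = 0.3917: g = -0.00016, g' = -0.2481 → ψ = 0.3911
Converged at ψ = 0.3911.
Compositions from xᵢ = zᵢ/(1+ψ(Kᵢ−1)), yᵢ = Kᵢxᵢ:
  1-propanol: x = 0.1344, y = 0.2554
  toluene: x = 0.2449, y = 0.3600
  n-octane: x = 0.1989, y = 0.1611
  p-xylene: x = 0.4218, y = 0.2236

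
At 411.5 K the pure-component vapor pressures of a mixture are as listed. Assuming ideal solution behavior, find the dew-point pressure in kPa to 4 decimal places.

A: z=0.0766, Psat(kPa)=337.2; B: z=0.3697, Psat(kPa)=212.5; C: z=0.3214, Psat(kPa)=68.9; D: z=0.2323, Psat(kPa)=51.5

Pdew = 89.7477 kPa

At the dew point ψ → 1, so Σzᵢ/Kᵢ = 1 with Kᵢ = Pᵢˢᵃᵗ/P ⇒ 1/P = Σzᵢ/Pᵢˢᵃᵗ.
1/P = 0.0766/337.2 + 0.3697/212.5 + 0.3214/68.9 + 0.2323/51.5 = 0.0111423 ⇒ P = 89.7477 kPa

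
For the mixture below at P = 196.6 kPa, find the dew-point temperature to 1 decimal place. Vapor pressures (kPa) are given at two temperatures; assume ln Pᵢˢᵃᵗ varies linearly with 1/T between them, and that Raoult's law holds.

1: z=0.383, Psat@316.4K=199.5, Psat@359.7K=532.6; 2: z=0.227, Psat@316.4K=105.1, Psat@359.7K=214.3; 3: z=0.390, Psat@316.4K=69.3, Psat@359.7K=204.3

Dew-point temperature: Σzᵢ·P/Pᵢˢᵃᵗ(T) = 1. Interpolate ln Pᵢˢᵃᵗ = aᵢ + bᵢ/T.
  T = 316.4 K: ΣzᵢP/Pᵢˢᵃᵗ = 1.9085
  T = 359.7 K: ΣzᵢP/Pᵢˢᵃᵗ = 0.7249
  T = 338.0 K: ΣzᵢP/Pᵢˢᵃᵗ = 1.1382
  T = 348.9 K: ΣzᵢP/Pᵢˢᵃᵗ = 0.9005
  T = 343.4 K: ΣzᵢP/Pᵢˢᵃᵗ = 1.0114
  T = 346.1 K: ΣzᵢP/Pᵢˢᵃᵗ = 0.9549
Interpolating between 343.4 K and 346.1 K gives T ≈ 343.9 K.

T = 343.9 K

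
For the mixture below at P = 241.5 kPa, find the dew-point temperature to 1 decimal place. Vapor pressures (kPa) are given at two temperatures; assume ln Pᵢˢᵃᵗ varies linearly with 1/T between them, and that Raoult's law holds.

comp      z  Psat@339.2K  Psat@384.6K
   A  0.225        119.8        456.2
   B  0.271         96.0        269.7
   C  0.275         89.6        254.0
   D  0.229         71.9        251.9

Dew-point temperature: Σzᵢ·P/Pᵢˢᵃᵗ(T) = 1. Interpolate ln Pᵢˢᵃᵗ = aᵢ + bᵢ/T.
  T = 339.2 K: ΣzᵢP/Pᵢˢᵃᵗ = 2.6457
  T = 384.6 K: ΣzᵢP/Pᵢˢᵃᵗ = 0.8428
  T = 361.9 K: ΣzᵢP/Pᵢˢᵃᵗ = 1.4378
  T = 373.2 K: ΣzᵢP/Pᵢˢᵃᵗ = 1.0927
  T = 378.9 K: ΣzᵢP/Pᵢˢᵃᵗ = 0.9577
  T = 376.0 K: ΣzᵢP/Pᵢˢᵃᵗ = 1.0236
Interpolating between 376.0 K and 378.9 K gives T ≈ 377.0 K.

T = 377.0 K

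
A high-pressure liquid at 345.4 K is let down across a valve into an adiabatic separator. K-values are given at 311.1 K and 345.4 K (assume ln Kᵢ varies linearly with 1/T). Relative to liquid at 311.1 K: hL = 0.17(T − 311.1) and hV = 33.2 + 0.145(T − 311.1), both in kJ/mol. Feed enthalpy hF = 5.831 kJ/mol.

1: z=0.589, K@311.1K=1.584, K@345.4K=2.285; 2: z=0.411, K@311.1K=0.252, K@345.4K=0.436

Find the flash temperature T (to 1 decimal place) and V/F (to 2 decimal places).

T = 314.1 K, V/F = 0.16

Adiabatic flash: solve Rachford–Rice at each trial T, then check hF = ψ·hV(T) + (1−ψ)·hL(T).
  T = 311.1 K: K = (1.584, 0.252), RR gives ψ = 0.084, H_out = 2.778 kJ/mol
  T = 345.4 K: K = (2.285, 0.436), RR gives ψ = 0.724, H_out = 29.263 kJ/mol
  T = 328.2 K: K = (1.920, 0.336), RR gives ψ = 0.440, H_out = 17.332 kJ/mol
  T = 319.6 K: K = (1.747, 0.292), RR gives ψ = 0.282, H_out = 10.740 kJ/mol
  T = 315.4 K: K = (1.666, 0.272), RR gives ψ = 0.191, H_out = 7.063 kJ/mol
  T = 313.2 K: K = (1.624, 0.262), RR gives ψ = 0.139, H_out = 4.950 kJ/mol
Linear interpolation between T = 313.2 (H_out = 4.950) and T = 315.4 (H_out = 7.063) on hF = 5.831 gives T ≈ 314.1 K, at which ψ = 0.16.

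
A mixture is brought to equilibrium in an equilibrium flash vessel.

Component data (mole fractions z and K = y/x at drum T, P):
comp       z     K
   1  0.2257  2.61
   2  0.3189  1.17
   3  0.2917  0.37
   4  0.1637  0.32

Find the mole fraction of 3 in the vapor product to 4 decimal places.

y_3 = 0.1218

Let ψ = V/F and solve Σ zᵢ(Kᵢ−1)/(1+ψ(Kᵢ−1)) = 0.
Check two-phase: ΣzᵢKᵢ = 1.1225 > 1 and Σzᵢ/Kᵢ = 1.6590 > 1, so g(0) = 0.1225 > 0 and g(1) = -0.6590 < 0.
Newton iteration, ψ⁰ = 0.5:
  ψ = 0.5000: g = -0.18566, g' = -0.6079 → ψ = 0.1946
  ψ = 0.1946: g = -0.00857, g' = -0.5988 → ψ = 0.1803
  ψ = 0.1803: g = 0.00005, g' = -0.6058 → ψ = 0.1804
Converged at ψ = 0.1804.
Compositions from xᵢ = zᵢ/(1+ψ(Kᵢ−1)), yᵢ = Kᵢxᵢ:
  1: x = 0.1749, y = 0.4565
  2: x = 0.3094, y = 0.3620
  3: x = 0.3291, y = 0.1218
  4: x = 0.1866, y = 0.0597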